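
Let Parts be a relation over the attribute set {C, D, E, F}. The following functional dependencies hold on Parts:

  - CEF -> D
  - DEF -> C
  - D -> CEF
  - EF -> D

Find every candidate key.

(D), (E, F)

{D}⁺: D→CEF adds C, E, F → {C, D, E, F}.
{E, F}⁺: EF→D adds D; DEF→C adds C → {C, D, E, F}. Minimal: {F}⁺ = {F}; {E}⁺ = {E} — none reach the full schema.
Any other superkey contains one of these as a subset, so there are no further candidate keys.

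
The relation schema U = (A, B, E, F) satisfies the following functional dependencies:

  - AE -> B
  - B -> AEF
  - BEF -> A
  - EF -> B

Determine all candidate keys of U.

{B}, {A, E}, {E, F}

{B}⁺: B→AEF adds A, E, F → {A, B, E, F}.
{A, E}⁺: AE→B adds B; B→AEF adds F → {A, B, E, F}.
{E, F}⁺: EF→B adds B; B→AEF adds A → {A, B, E, F}.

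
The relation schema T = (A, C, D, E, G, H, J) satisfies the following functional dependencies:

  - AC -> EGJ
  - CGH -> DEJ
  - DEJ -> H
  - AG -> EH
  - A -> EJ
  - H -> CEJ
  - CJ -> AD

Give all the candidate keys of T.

{H}⁺: H→CEJ adds C, E, J; CJ→AD adds A, D; AC→EGJ adds G → {A, C, D, E, G, H, J}.
{A, C}⁺: AC→EGJ adds E, G, J; AG→EH adds H; CJ→AD adds D → {A, C, D, E, G, H, J}. Minimal: {C}⁺ = {C}; {A}⁺ = {A, E, J} — none reach the full schema.
{A, D}⁺: A→EJ adds E, J; DEJ→H adds H; H→CEJ adds C; AC→EGJ adds G → {A, C, D, E, G, H, J}. Minimal: {D}⁺ = {D}; {A}⁺ = {A, E, J} — none reach the full schema.
{A, G}⁺: AG→EH adds E, H; A→EJ adds J; H→CEJ adds C; CJ→AD adds D → {A, C, D, E, G, H, J}. Minimal: {G}⁺ = {G}; {A}⁺ = {A, E, J} — none reach the full schema.
{C, J}⁺: CJ→AD adds A, D; AC→EGJ adds E, G; DEJ→H adds H → {A, C, D, E, G, H, J}. Minimal: {J}⁺ = {J}; {C}⁺ = {C} — none reach the full schema.
{D, E, J}⁺: DEJ→H adds H; H→CEJ adds C; CJ→AD adds A; AC→EGJ adds G → {A, C, D, E, G, H, J}. Minimal: {E, J}⁺ = {E, J}; {D, J}⁺ = {D, J}; {D, E}⁺ = {D, E} — none reach the full schema.

(H), (A, C), (A, D), (A, G), (C, J), (D, E, J)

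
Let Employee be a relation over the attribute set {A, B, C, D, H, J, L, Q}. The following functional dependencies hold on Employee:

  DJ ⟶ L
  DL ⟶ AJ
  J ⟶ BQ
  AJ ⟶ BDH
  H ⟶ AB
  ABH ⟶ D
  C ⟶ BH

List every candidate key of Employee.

{C, J}⁺: J→BQ adds B, Q; C→BH adds H; H→AB adds A; ABH→D adds D; DJ→L adds L → {A, B, C, D, H, J, L, Q}. Minimal: {J}⁺ = {B, J, Q}; {C}⁺ = {A, B, C, D, H} — none reach the full schema.
{C, L}⁺: C→BH adds B, H; H→AB adds A; ABH→D adds D; DL→AJ adds J; J→BQ adds Q → {A, B, C, D, H, J, L, Q}. Minimal: {L}⁺ = {L}; {C}⁺ = {A, B, C, D, H} — none reach the full schema.
Any other superkey contains one of these as a subset, so there are no further candidate keys.

{C, J}, {C, L}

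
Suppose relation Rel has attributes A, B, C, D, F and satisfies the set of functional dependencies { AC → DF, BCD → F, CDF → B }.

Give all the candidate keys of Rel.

Attributes A, C never appear on any right-hand side, so every candidate key must contain {A, C}.
{A, C}⁺ = {A, B, C, D, F}, which is all of the schema, so {A, C} is the only candidate key.

AC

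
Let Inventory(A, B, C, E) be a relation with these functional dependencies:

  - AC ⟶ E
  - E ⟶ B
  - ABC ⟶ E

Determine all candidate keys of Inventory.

Attributes A, C never appear on any right-hand side, so every candidate key must contain {A, C}.
{A, C}⁺ = {A, B, C, E}, which is all of the schema, so {A, C} is the only candidate key.

{A, C}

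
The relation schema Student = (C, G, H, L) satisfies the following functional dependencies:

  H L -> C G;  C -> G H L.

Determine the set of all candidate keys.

{C}⁺: C→GHL adds G, H, L → {C, G, H, L}.
{H, L}⁺: HL→CG adds C, G → {C, G, H, L}.
Any other superkey contains one of these as a subset, so there are no further candidate keys.

{C}; {H, L}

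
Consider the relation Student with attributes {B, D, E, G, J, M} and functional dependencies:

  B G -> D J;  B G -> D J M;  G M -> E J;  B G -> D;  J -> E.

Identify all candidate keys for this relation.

(B, G)

Attributes B, G never appear on any right-hand side, so every candidate key must contain {B, G}.
{B, G}⁺ = {B, D, E, G, J, M}, which is all of the schema, so {B, G} is the only candidate key.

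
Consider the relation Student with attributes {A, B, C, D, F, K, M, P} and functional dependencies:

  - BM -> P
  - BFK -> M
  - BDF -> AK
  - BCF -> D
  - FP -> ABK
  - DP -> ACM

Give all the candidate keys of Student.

{B, C, F}⁺: BCF→D adds D; BDF→AK adds A, K; BFK→M adds M; BM→P adds P → {A, B, C, D, F, K, M, P}. Minimal: {C, F}⁺ = {C, F}; {B, F}⁺ = {B, F}; {B, C}⁺ = {B, C} — none reach the full schema.
{B, D, F}⁺: BDF→AK adds A, K; BFK→M adds M; BM→P adds P; DP→ACM adds C → {A, B, C, D, F, K, M, P}. Minimal: {D, F}⁺ = {D, F}; {B, F}⁺ = {B, F}; {B, D}⁺ = {B, D} — none reach the full schema.
{C, F, P}⁺: FP→ABK adds A, B, K; BFK→M adds M; BCF→D adds D → {A, B, C, D, F, K, M, P}. Minimal: {F, P}⁺ = {A, B, F, K, M, P}; {C, P}⁺ = {C, P}; {C, F}⁺ = {C, F} — none reach the full schema.
{D, F, P}⁺: FP→ABK adds A, B, K; DP→ACM adds C, M → {A, B, C, D, F, K, M, P}. Minimal: {F, P}⁺ = {A, B, F, K, M, P}; {D, P}⁺ = {A, C, D, M, P}; {D, F}⁺ = {D, F} — none reach the full schema.

{B, C, F}, {B, D, F}, {C, F, P}, {D, F, P}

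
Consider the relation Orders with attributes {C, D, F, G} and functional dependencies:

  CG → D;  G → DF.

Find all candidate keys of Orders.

{C, G}⁺: CG→D adds D; G→DF adds F → {C, D, F, G}. Minimal: {G}⁺ = {D, F, G}; {C}⁺ = {C} — none reach the full schema.
No other minimal superkey exists.

CG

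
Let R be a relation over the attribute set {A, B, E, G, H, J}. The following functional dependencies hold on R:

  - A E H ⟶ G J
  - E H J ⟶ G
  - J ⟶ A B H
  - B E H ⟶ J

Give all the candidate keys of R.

Attribute E never appears on the right-hand side of any dependency, so E must belong to every candidate key.
{E}⁺ = {E}, which is not all of the schema, so we must add further attributes.
{E, J}⁺: J→ABH adds A, B, H; AEH→GJ adds G → {A, B, E, G, H, J}. Minimal: {J}⁺ = {A, B, H, J}; {E}⁺ = {E} — none reach the full schema.
{A, E, H}⁺: AEH→GJ adds G, J; J→ABH adds B → {A, B, E, G, H, J}. Minimal: {E, H}⁺ = {E, H}; {A, H}⁺ = {A, H}; {A, E}⁺ = {A, E} — none reach the full schema.
{B, E, H}⁺: BEH→J adds J; EHJ→G adds G; J→ABH adds A → {A, B, E, G, H, J}. Minimal: {E, H}⁺ = {E, H}; {B, H}⁺ = {B, H}; {B, E}⁺ = {B, E} — none reach the full schema.
Any other superkey contains one of these as a subset, so there are no further candidate keys.

EJ, AEH, BEH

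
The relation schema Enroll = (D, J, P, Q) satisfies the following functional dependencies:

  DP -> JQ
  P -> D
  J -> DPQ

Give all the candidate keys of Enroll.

{J}⁺: J→DPQ adds D, P, Q → {D, J, P, Q}.
{P}⁺: P→D adds D; DP→JQ adds J, Q → {D, J, P, Q}.
Any other superkey contains one of these as a subset, so there are no further candidate keys.

{J}; {P}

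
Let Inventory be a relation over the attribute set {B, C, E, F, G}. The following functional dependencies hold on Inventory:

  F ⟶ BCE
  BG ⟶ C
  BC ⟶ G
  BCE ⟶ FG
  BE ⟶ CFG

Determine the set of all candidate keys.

{F}⁺: F→BCE adds B, C, E; BC→G adds G → {B, C, E, F, G}.
{B, E}⁺: BE→CFG adds C, F, G → {B, C, E, F, G}.

F, BE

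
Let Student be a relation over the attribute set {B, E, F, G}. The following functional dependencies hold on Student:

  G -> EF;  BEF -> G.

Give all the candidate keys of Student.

{B, G}⁺: G→EF adds E, F → {B, E, F, G}. Minimal: {G}⁺ = {E, F, G}; {B}⁺ = {B} — none reach the full schema.
{B, E, F}⁺: BEF→G adds G → {B, E, F, G}. Minimal: {E, F}⁺ = {E, F}; {B, F}⁺ = {B, F}; {B, E}⁺ = {B, E} — none reach the full schema.
Any other superkey contains one of these as a subset, so there are no further candidate keys.

BG, BEF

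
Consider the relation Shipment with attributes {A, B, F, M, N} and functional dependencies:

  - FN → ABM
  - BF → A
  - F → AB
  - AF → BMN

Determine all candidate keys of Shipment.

(F)

Attribute F never appears on the right-hand side of any dependency, so F must belong to every candidate key.
{F}⁺ = {A, B, F, M, N}, which is all of the schema, so {F} is the only candidate key.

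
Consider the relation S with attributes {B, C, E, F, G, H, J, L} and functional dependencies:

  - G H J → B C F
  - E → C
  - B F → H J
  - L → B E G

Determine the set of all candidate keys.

Attribute L never appears on the right-hand side of any dependency, so L must belong to every candidate key.
{L}⁺ = {B, C, E, G, L}, which is not all of the schema, so we must add further attributes.
{F, L}⁺: L→BEG adds B, E, G; E→C adds C; BF→HJ adds H, J → {B, C, E, F, G, H, J, L}.
{H, J, L}⁺: L→BEG adds B, E, G; GHJ→BCF adds C, F → {B, C, E, F, G, H, J, L}.
Any other superkey contains one of these as a subset, so there are no further candidate keys.

(F, L), (H, J, L)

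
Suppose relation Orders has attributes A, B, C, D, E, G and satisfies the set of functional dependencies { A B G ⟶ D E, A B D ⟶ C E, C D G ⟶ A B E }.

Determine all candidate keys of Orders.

Attribute G never appears on the right-hand side of any dependency, so G must belong to every candidate key.
{G}⁺ = {G}, which is not all of the schema, so we must add further attributes.
{A, B, G}⁺: ABG→DE adds D, E; ABD→CE adds C → {A, B, C, D, E, G}.
{C, D, G}⁺: CDG→ABE adds A, B, E → {A, B, C, D, E, G}.

{A, B, G}; {C, D, G}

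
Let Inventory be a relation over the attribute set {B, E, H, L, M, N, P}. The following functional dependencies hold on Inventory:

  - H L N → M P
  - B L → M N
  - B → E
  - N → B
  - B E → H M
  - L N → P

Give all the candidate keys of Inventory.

{B, L}; {L, N}

Attribute L never appears on the right-hand side of any dependency, so L must belong to every candidate key.
{L}⁺ = {L}, which is not all of the schema, so we must add further attributes.
{B, L}⁺: BL→MN adds M, N; B→E adds E; BE→HM adds H; LN→P adds P → {B, E, H, L, M, N, P}. Minimal: {L}⁺ = {L}; {B}⁺ = {B, E, H, M} — none reach the full schema.
{L, N}⁺: N→B adds B; LN→P adds P; BL→MN adds M; B→E adds E; BE→HM adds H → {B, E, H, L, M, N, P}. Minimal: {N}⁺ = {B, E, H, M, N}; {L}⁺ = {L} — none reach the full schema.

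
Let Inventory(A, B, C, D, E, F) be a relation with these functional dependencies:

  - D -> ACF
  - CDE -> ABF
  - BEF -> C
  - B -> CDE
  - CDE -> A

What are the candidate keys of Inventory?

{B}, {D, E}

{B}⁺: B→CDE adds C, D, E; CDE→A adds A; D→ACF adds F → {A, B, C, D, E, F}.
{D, E}⁺: D→ACF adds A, C, F; CDE→ABF adds B → {A, B, C, D, E, F}. Minimal: {E}⁺ = {E}; {D}⁺ = {A, C, D, F} — none reach the full schema.
Any other superkey contains one of these as a subset, so there are no further candidate keys.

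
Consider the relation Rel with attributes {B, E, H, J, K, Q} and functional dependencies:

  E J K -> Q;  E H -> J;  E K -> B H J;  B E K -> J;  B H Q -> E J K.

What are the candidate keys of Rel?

{E, K}; {B, H, Q}

{E, K}⁺: EK→BHJ adds B, H, J; EJK→Q adds Q → {B, E, H, J, K, Q}. Minimal: {K}⁺ = {K}; {E}⁺ = {E} — none reach the full schema.
{B, H, Q}⁺: BHQ→EJK adds E, J, K → {B, E, H, J, K, Q}. Minimal: {H, Q}⁺ = {H, Q}; {B, Q}⁺ = {B, Q}; {B, H}⁺ = {B, H} — none reach the full schema.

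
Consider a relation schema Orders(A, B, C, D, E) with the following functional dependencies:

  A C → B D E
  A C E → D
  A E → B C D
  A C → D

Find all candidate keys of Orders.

(A, C); (A, E)

{A, C}⁺: AC→BDE adds B, D, E → {A, B, C, D, E}. Minimal: {C}⁺ = {C}; {A}⁺ = {A} — none reach the full schema.
{A, E}⁺: AE→BCD adds B, C, D → {A, B, C, D, E}. Minimal: {E}⁺ = {E}; {A}⁺ = {A} — none reach the full schema.
Any other superkey contains one of these as a subset, so there are no further candidate keys.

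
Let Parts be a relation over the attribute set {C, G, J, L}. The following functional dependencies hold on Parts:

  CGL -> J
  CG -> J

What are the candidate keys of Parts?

Attributes C, G, L never appear on any right-hand side, so every candidate key must contain {C, G, L}.
{C, G, L}⁺ = {C, G, J, L}, which is all of the schema, so {C, G, L} is the only candidate key.

{C, G, L}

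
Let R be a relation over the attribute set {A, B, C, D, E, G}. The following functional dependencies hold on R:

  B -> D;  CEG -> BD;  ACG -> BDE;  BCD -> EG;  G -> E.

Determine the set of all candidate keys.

Attributes A, C never appear on any right-hand side, so every candidate key must contain {A, C}.
{A, C}⁺ = {A, C}, which is not all of the schema, so we must add further attributes.
{A, B, C}⁺: B→D adds D; BCD→EG adds E, G → {A, B, C, D, E, G}.
{A, C, G}⁺: ACG→BDE adds B, D, E → {A, B, C, D, E, G}.

{A, B, C}, {A, C, G}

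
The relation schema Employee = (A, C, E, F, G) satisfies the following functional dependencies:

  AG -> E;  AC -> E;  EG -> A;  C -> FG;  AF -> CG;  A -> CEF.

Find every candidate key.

{A}⁺: A→CEF adds C, E, F; C→FG adds G → {A, C, E, F, G}.
{C, E}⁺: C→FG adds F, G; EG→A adds A → {A, C, E, F, G}. Minimal: {E}⁺ = {E}; {C}⁺ = {C, F, G} — none reach the full schema.
{E, G}⁺: EG→A adds A; A→CEF adds C, F → {A, C, E, F, G}. Minimal: {G}⁺ = {G}; {E}⁺ = {E} — none reach the full schema.

{A}, {C, E}, {E, G}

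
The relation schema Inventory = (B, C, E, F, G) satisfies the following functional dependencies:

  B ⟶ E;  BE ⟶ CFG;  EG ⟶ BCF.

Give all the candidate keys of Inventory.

{B}; {E, G}

{B}⁺: B→E adds E; BE→CFG adds C, F, G → {B, C, E, F, G}.
{E, G}⁺: EG→BCF adds B, C, F → {B, C, E, F, G}.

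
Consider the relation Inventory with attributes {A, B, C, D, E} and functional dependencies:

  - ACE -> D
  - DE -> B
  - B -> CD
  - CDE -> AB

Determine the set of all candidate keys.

Attribute E never appears on the right-hand side of any dependency, so E must belong to every candidate key.
{E}⁺ = {E}, which is not all of the schema, so we must add further attributes.
{B, E}⁺: B→CD adds C, D; CDE→AB adds A → {A, B, C, D, E}. Minimal: {E}⁺ = {E}; {B}⁺ = {B, C, D} — none reach the full schema.
{D, E}⁺: DE→B adds B; B→CD adds C; CDE→AB adds A → {A, B, C, D, E}. Minimal: {E}⁺ = {E}; {D}⁺ = {D} — none reach the full schema.
{A, C, E}⁺: ACE→D adds D; DE→B adds B → {A, B, C, D, E}. Minimal: {C, E}⁺ = {C, E}; {A, E}⁺ = {A, E}; {A, C}⁺ = {A, C} — none reach the full schema.

{B, E}, {D, E}, {A, C, E}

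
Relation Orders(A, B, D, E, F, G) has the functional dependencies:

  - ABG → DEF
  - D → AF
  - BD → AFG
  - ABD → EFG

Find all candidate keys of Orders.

BD, ABG

Attribute B never appears on the right-hand side of any dependency, so B must belong to every candidate key.
{B}⁺ = {B}, which is not all of the schema, so we must add further attributes.
{B, D}⁺: D→AF adds A, F; BD→AFG adds G; ABD→EFG adds E → {A, B, D, E, F, G}. Minimal: {D}⁺ = {A, D, F}; {B}⁺ = {B} — none reach the full schema.
{A, B, G}⁺: ABG→DEF adds D, E, F → {A, B, D, E, F, G}. Minimal: {B, G}⁺ = {B, G}; {A, G}⁺ = {A, G}; {A, B}⁺ = {A, B} — none reach the full schema.
Any other superkey contains one of these as a subset, so there are no further candidate keys.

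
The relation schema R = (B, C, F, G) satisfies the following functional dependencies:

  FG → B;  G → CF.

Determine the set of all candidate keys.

{G}

Attribute G never appears on the right-hand side of any dependency, so G must belong to every candidate key.
{G}⁺ = {B, C, F, G}, which is all of the schema, so {G} is the only candidate key.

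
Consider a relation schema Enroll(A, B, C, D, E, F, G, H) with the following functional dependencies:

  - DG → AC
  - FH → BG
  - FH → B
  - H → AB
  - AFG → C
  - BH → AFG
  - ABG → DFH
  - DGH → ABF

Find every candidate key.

Attribute E never appears on the right-hand side of any dependency, so E must belong to every candidate key.
{E}⁺ = {E}, which is not all of the schema, so we must add further attributes.
{E, H}⁺: H→AB adds A, B; BH→AFG adds F, G; ABG→DFH adds D; DG→AC adds C → {A, B, C, D, E, F, G, H}.
{A, B, E, G}⁺: ABG→DFH adds D, F, H; DG→AC adds C → {A, B, C, D, E, F, G, H}.
{B, D, E, G}⁺: DG→AC adds A, C; ABG→DFH adds F, H → {A, B, C, D, E, F, G, H}.
Any other superkey contains one of these as a subset, so there are no further candidate keys.

EH, ABEG, BDEG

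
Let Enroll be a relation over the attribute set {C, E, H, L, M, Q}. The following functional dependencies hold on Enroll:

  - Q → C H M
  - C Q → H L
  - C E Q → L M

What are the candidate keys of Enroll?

EQ

Attributes E, Q never appear on any right-hand side, so every candidate key must contain {E, Q}.
{E, Q}⁺ = {C, E, H, L, M, Q}, which is all of the schema, so {E, Q} is the only candidate key.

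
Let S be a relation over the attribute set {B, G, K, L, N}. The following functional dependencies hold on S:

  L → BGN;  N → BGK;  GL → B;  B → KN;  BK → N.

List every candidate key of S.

Attribute L never appears on the right-hand side of any dependency, so L must belong to every candidate key.
{L}⁺ = {B, G, K, L, N}, which is all of the schema, so {L} is the only candidate key.

L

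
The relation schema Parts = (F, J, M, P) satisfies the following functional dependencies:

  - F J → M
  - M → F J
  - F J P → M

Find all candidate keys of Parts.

{M, P}⁺: M→FJ adds F, J → {F, J, M, P}. Minimal: {P}⁺ = {P}; {M}⁺ = {F, J, M} — none reach the full schema.
{F, J, P}⁺: FJ→M adds M → {F, J, M, P}. Minimal: {J, P}⁺ = {J, P}; {F, P}⁺ = {F, P}; {F, J}⁺ = {F, J, M} — none reach the full schema.
Any other superkey contains one of these as a subset, so there are no further candidate keys.

(M, P); (F, J, P)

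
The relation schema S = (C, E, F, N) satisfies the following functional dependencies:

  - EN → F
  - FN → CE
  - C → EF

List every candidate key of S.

Attribute N never appears on the right-hand side of any dependency, so N must belong to every candidate key.
{N}⁺ = {N}, which is not all of the schema, so we must add further attributes.
{C, N}⁺: C→EF adds E, F → {C, E, F, N}. Minimal: {N}⁺ = {N}; {C}⁺ = {C, E, F} — none reach the full schema.
{E, N}⁺: EN→F adds F; FN→CE adds C → {C, E, F, N}. Minimal: {N}⁺ = {N}; {E}⁺ = {E} — none reach the full schema.
{F, N}⁺: FN→CE adds C, E → {C, E, F, N}. Minimal: {N}⁺ = {N}; {F}⁺ = {F} — none reach the full schema.
Any other superkey contains one of these as a subset, so there are no further candidate keys.

{C, N}; {E, N}; {F, N}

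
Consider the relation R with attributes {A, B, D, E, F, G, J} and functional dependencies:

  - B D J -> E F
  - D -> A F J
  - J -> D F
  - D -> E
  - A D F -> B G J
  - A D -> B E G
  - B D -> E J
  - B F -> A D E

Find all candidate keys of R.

D; J; BF

{D}⁺: D→AFJ adds A, F, J; D→E adds E; ADF→BGJ adds B, G → {A, B, D, E, F, G, J}.
{J}⁺: J→DF adds D, F; D→E adds E; D→AFJ adds A; ADF→BGJ adds B, G → {A, B, D, E, F, G, J}.
{B, F}⁺: BF→ADE adds A, D, E; D→AFJ adds J; ADF→BGJ adds G → {A, B, D, E, F, G, J}. Minimal: {F}⁺ = {F}; {B}⁺ = {B} — none reach the full schema.
Any other superkey contains one of these as a subset, so there are no further candidate keys.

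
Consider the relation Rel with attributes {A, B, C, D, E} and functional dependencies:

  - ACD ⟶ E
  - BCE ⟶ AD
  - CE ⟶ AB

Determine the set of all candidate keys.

Attribute C never appears on the right-hand side of any dependency, so C must belong to every candidate key.
{C}⁺ = {C}, which is not all of the schema, so we must add further attributes.
{C, E}⁺: CE→AB adds A, B; BCE→AD adds D → {A, B, C, D, E}. Minimal: {E}⁺ = {E}; {C}⁺ = {C} — none reach the full schema.
{A, C, D}⁺: ACD→E adds E; CE→AB adds B → {A, B, C, D, E}. Minimal: {C, D}⁺ = {C, D}; {A, D}⁺ = {A, D}; {A, C}⁺ = {A, C} — none reach the full schema.
Any other superkey contains one of these as a subset, so there are no further candidate keys.

CE, ACD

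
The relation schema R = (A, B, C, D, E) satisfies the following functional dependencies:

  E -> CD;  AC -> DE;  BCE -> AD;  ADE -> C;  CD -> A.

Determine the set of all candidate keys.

Attribute B never appears on the right-hand side of any dependency, so B must belong to every candidate key.
{B}⁺ = {B}, which is not all of the schema, so we must add further attributes.
{B, E}⁺: E→CD adds C, D; BCE→AD adds A → {A, B, C, D, E}.
{A, B, C}⁺: AC→DE adds D, E → {A, B, C, D, E}.
{B, C, D}⁺: CD→A adds A; AC→DE adds E → {A, B, C, D, E}.
Any other superkey contains one of these as a subset, so there are no further candidate keys.

{B, E}; {A, B, C}; {B, C, D}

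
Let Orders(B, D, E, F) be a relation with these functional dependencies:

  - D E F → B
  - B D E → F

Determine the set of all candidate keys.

BDE, DEF

Attributes D, E never appear on any right-hand side, so every candidate key must contain {D, E}.
{D, E}⁺ = {D, E}, which is not all of the schema, so we must add further attributes.
{B, D, E}⁺: BDE→F adds F → {B, D, E, F}. Minimal: {D, E}⁺ = {D, E}; {B, E}⁺ = {B, E}; {B, D}⁺ = {B, D} — none reach the full schema.
{D, E, F}⁺: DEF→B adds B → {B, D, E, F}. Minimal: {E, F}⁺ = {E, F}; {D, F}⁺ = {D, F}; {D, E}⁺ = {D, E} — none reach the full schema.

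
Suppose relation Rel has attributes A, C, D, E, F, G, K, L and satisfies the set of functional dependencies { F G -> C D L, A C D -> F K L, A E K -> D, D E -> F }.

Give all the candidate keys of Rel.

{A, D, E, G}, {A, E, F, G}, {A, E, G, K}

Attributes A, E, G never appear on any right-hand side, so every candidate key must contain {A, E, G}.
{A, E, G}⁺ = {A, E, G}, which is not all of the schema, so we must add further attributes.
{A, D, E, G}⁺: DE→F adds F; FG→CDL adds C, L; ACD→FKL adds K → {A, C, D, E, F, G, K, L}. Minimal: {D, E, G}⁺ = {C, D, E, F, G, L}; {A, E, G}⁺ = {A, E, G}; {A, D, G}⁺ = {A, D, G}; … — none reach the full schema.
{A, E, F, G}⁺: FG→CDL adds C, D, L; ACD→FKL adds K → {A, C, D, E, F, G, K, L}. Minimal: {E, F, G}⁺ = {C, D, E, F, G, L}; {A, F, G}⁺ = {A, C, D, F, G, K, L}; {A, E, G}⁺ = {A, E, G}; … — none reach the full schema.
{A, E, G, K}⁺: AEK→D adds D; DE→F adds F; FG→CDL adds C, L → {A, C, D, E, F, G, K, L}. Minimal: {E, G, K}⁺ = {E, G, K}; {A, G, K}⁺ = {A, G, K}; {A, E, K}⁺ = {A, D, E, F, K}; … — none reach the full schema.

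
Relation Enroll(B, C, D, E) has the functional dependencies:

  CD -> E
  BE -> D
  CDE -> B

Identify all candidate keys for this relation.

CD, BCE

Attribute C never appears on the right-hand side of any dependency, so C must belong to every candidate key.
{C}⁺ = {C}, which is not all of the schema, so we must add further attributes.
{C, D}⁺: CD→E adds E; CDE→B adds B → {B, C, D, E}. Minimal: {D}⁺ = {D}; {C}⁺ = {C} — none reach the full schema.
{B, C, E}⁺: BE→D adds D → {B, C, D, E}. Minimal: {C, E}⁺ = {C, E}; {B, E}⁺ = {B, D, E}; {B, C}⁺ = {B, C} — none reach the full schema.
Any other superkey contains one of these as a subset, so there are no further candidate keys.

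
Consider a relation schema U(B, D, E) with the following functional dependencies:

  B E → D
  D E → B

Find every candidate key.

Attribute E never appears on the right-hand side of any dependency, so E must belong to every candidate key.
{E}⁺ = {E}, which is not all of the schema, so we must add further attributes.
{B, E}⁺: BE→D adds D → {B, D, E}. Minimal: {E}⁺ = {E}; {B}⁺ = {B} — none reach the full schema.
{D, E}⁺: DE→B adds B → {B, D, E}. Minimal: {E}⁺ = {E}; {D}⁺ = {D} — none reach the full schema.
Any other superkey contains one of these as a subset, so there are no further candidate keys.

BE; DE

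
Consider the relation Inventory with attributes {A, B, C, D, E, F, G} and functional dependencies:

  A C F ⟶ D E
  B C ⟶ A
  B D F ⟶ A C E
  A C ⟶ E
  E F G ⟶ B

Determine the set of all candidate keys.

Attributes F, G never appear on any right-hand side, so every candidate key must contain {F, G}.
{F, G}⁺ = {F, G}, which is not all of the schema, so we must add further attributes.
{A, C, F, G}⁺: ACF→DE adds D, E; EFG→B adds B → {A, B, C, D, E, F, G}. Minimal: {C, F, G}⁺ = {C, F, G}; {A, F, G}⁺ = {A, F, G}; {A, C, G}⁺ = {A, C, E, G}; … — none reach the full schema.
{B, C, F, G}⁺: BC→A adds A; AC→E adds E; ACF→DE adds D → {A, B, C, D, E, F, G}. Minimal: {C, F, G}⁺ = {C, F, G}; {B, F, G}⁺ = {B, F, G}; {B, C, G}⁺ = {A, B, C, E, G}; … — none reach the full schema.
{B, D, F, G}⁺: BDF→ACE adds A, C, E → {A, B, C, D, E, F, G}. Minimal: {D, F, G}⁺ = {D, F, G}; {B, F, G}⁺ = {B, F, G}; {B, D, G}⁺ = {B, D, G}; … — none reach the full schema.
{C, E, F, G}⁺: EFG→B adds B; BC→A adds A; ACF→DE adds D → {A, B, C, D, E, F, G}. Minimal: {E, F, G}⁺ = {B, E, F, G}; {C, F, G}⁺ = {C, F, G}; {C, E, G}⁺ = {C, E, G}; … — none reach the full schema.
{D, E, F, G}⁺: EFG→B adds B; BDF→ACE adds A, C → {A, B, C, D, E, F, G}. Minimal: {E, F, G}⁺ = {B, E, F, G}; {D, F, G}⁺ = {D, F, G}; {D, E, G}⁺ = {D, E, G}; … — none reach the full schema.
Any other superkey contains one of these as a subset, so there are no further candidate keys.

(A, C, F, G), (B, C, F, G), (B, D, F, G), (C, E, F, G), (D, E, F, G)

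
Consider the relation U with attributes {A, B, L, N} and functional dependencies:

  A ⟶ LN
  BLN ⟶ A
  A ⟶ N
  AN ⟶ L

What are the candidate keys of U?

Attribute B never appears on the right-hand side of any dependency, so B must belong to every candidate key.
{B}⁺ = {B}, which is not all of the schema, so we must add further attributes.
{A, B}⁺: A→LN adds L, N → {A, B, L, N}. Minimal: {B}⁺ = {B}; {A}⁺ = {A, L, N} — none reach the full schema.
{B, L, N}⁺: BLN→A adds A → {A, B, L, N}. Minimal: {L, N}⁺ = {L, N}; {B, N}⁺ = {B, N}; {B, L}⁺ = {B, L} — none reach the full schema.
Any other superkey contains one of these as a subset, so there are no further candidate keys.

(A, B), (B, L, N)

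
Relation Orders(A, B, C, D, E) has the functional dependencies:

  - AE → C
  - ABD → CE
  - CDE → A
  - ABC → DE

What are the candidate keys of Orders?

Attribute B never appears on the right-hand side of any dependency, so B must belong to every candidate key.
{B}⁺ = {B}, which is not all of the schema, so we must add further attributes.
{A, B, C}⁺: ABC→DE adds D, E → {A, B, C, D, E}. Minimal: {B, C}⁺ = {B, C}; {A, C}⁺ = {A, C}; {A, B}⁺ = {A, B} — none reach the full schema.
{A, B, D}⁺: ABD→CE adds C, E → {A, B, C, D, E}. Minimal: {B, D}⁺ = {B, D}; {A, D}⁺ = {A, D}; {A, B}⁺ = {A, B} — none reach the full schema.
{A, B, E}⁺: AE→C adds C; ABC→DE adds D → {A, B, C, D, E}. Minimal: {B, E}⁺ = {B, E}; {A, E}⁺ = {A, C, E}; {A, B}⁺ = {A, B} — none reach the full schema.
{B, C, D, E}⁺: CDE→A adds A → {A, B, C, D, E}. Minimal: {C, D, E}⁺ = {A, C, D, E}; {B, D, E}⁺ = {B, D, E}; {B, C, E}⁺ = {B, C, E}; … — none reach the full schema.
Any other superkey contains one of these as a subset, so there are no further candidate keys.

ABC, ABD, ABE, BCDE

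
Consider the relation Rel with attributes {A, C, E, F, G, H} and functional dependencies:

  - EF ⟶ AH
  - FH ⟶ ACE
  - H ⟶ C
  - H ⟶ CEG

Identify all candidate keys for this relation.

Attribute F never appears on the right-hand side of any dependency, so F must belong to every candidate key.
{F}⁺ = {F}, which is not all of the schema, so we must add further attributes.
{E, F}⁺: EF→AH adds A, H; FH→ACE adds C; H→CEG adds G → {A, C, E, F, G, H}. Minimal: {F}⁺ = {F}; {E}⁺ = {E} — none reach the full schema.
{F, H}⁺: FH→ACE adds A, C, E; H→CEG adds G → {A, C, E, F, G, H}. Minimal: {H}⁺ = {C, E, G, H}; {F}⁺ = {F} — none reach the full schema.

{E, F}, {F, H}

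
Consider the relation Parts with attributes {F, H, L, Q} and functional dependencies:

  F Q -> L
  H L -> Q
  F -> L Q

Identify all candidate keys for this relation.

(F, H)

Attributes F, H never appear on any right-hand side, so every candidate key must contain {F, H}.
{F, H}⁺ = {F, H, L, Q}, which is all of the schema, so {F, H} is the only candidate key.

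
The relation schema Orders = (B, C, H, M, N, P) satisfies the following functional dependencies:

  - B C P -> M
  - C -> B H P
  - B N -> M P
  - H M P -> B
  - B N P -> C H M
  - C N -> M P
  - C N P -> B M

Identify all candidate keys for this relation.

Attribute N never appears on the right-hand side of any dependency, so N must belong to every candidate key.
{N}⁺ = {N}, which is not all of the schema, so we must add further attributes.
{B, N}⁺: BN→MP adds M, P; BNP→CHM adds C, H → {B, C, H, M, N, P}. Minimal: {N}⁺ = {N}; {B}⁺ = {B} — none reach the full schema.
{C, N}⁺: C→BHP adds B, H, P; BN→MP adds M → {B, C, H, M, N, P}. Minimal: {N}⁺ = {N}; {C}⁺ = {B, C, H, M, P} — none reach the full schema.
{H, M, N, P}⁺: HMP→B adds B; BNP→CHM adds C → {B, C, H, M, N, P}. Minimal: {M, N, P}⁺ = {M, N, P}; {H, N, P}⁺ = {H, N, P}; {H, M, P}⁺ = {B, H, M, P}; … — none reach the full schema.

(B, N), (C, N), (H, M, N, P)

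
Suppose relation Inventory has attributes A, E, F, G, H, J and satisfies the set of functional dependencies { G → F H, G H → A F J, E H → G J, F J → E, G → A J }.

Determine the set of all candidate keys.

{G}⁺: G→FH adds F, H; GH→AFJ adds A, J; FJ→E adds E → {A, E, F, G, H, J}.
{E, H}⁺: EH→GJ adds G, J; G→AJ adds A; G→FH adds F → {A, E, F, G, H, J}. Minimal: {H}⁺ = {H}; {E}⁺ = {E} — none reach the full schema.
{F, H, J}⁺: FJ→E adds E; EH→GJ adds G; G→AJ adds A → {A, E, F, G, H, J}. Minimal: {H, J}⁺ = {H, J}; {F, J}⁺ = {E, F, J}; {F, H}⁺ = {F, H} — none reach the full schema.

G; EH; FHJ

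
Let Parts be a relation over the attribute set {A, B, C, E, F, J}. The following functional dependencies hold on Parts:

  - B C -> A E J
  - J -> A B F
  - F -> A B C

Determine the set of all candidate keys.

{F}⁺: F→ABC adds A, B, C; BC→AEJ adds E, J → {A, B, C, E, F, J}.
{J}⁺: J→ABF adds A, B, F; F→ABC adds C; BC→AEJ adds E → {A, B, C, E, F, J}.
{B, C}⁺: BC→AEJ adds A, E, J; J→ABF adds F → {A, B, C, E, F, J}. Minimal: {C}⁺ = {C}; {B}⁺ = {B} — none reach the full schema.

{F}, {J}, {B, C}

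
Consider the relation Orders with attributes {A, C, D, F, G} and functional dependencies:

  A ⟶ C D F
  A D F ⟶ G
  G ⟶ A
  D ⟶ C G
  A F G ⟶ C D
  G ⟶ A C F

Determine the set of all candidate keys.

{A}⁺: A→CDF adds C, D, F; ADF→G adds G → {A, C, D, F, G}.
{D}⁺: D→CG adds C, G; G→ACF adds A, F → {A, C, D, F, G}.
{G}⁺: G→A adds A; G→ACF adds C, F; A→CDF adds D → {A, C, D, F, G}.
Any other superkey contains one of these as a subset, so there are no further candidate keys.

{A}, {D}, {G}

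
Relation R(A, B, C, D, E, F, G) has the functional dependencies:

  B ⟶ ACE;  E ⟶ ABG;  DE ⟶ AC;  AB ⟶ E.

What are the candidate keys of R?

Attributes D, F never appear on any right-hand side, so every candidate key must contain {D, F}.
{D, F}⁺ = {D, F}, which is not all of the schema, so we must add further attributes.
{B, D, F}⁺: B→ACE adds A, C, E; E→ABG adds G → {A, B, C, D, E, F, G}. Minimal: {D, F}⁺ = {D, F}; {B, F}⁺ = {A, B, C, E, F, G}; {B, D}⁺ = {A, B, C, D, E, G} — none reach the full schema.
{D, E, F}⁺: E→ABG adds A, B, G; DE→AC adds C → {A, B, C, D, E, F, G}. Minimal: {E, F}⁺ = {A, B, C, E, F, G}; {D, F}⁺ = {D, F}; {D, E}⁺ = {A, B, C, D, E, G} — none reach the full schema.

BDF, DEF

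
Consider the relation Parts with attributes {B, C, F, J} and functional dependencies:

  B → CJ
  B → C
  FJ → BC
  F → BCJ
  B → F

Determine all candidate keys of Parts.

{B}⁺: B→CJ adds C, J; B→F adds F → {B, C, F, J}.
{F}⁺: F→BCJ adds B, C, J → {B, C, F, J}.

{B}, {F}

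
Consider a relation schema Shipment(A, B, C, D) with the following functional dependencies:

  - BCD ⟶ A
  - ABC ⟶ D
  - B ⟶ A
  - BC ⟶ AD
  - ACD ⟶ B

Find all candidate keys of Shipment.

Attribute C never appears on the right-hand side of any dependency, so C must belong to every candidate key.
{C}⁺ = {C}, which is not all of the schema, so we must add further attributes.
{B, C}⁺: B→A adds A; BC→AD adds D → {A, B, C, D}. Minimal: {C}⁺ = {C}; {B}⁺ = {A, B} — none reach the full schema.
{A, C, D}⁺: ACD→B adds B → {A, B, C, D}. Minimal: {C, D}⁺ = {C, D}; {A, D}⁺ = {A, D}; {A, C}⁺ = {A, C} — none reach the full schema.
Any other superkey contains one of these as a subset, so there are no further candidate keys.

(B, C), (A, C, D)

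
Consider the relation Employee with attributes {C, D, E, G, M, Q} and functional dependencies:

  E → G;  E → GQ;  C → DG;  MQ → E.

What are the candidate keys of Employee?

{C, E, M}⁺: E→G adds G; E→GQ adds Q; C→DG adds D → {C, D, E, G, M, Q}. Minimal: {E, M}⁺ = {E, G, M, Q}; {C, M}⁺ = {C, D, G, M}; {C, E}⁺ = {C, D, E, G, Q} — none reach the full schema.
{C, M, Q}⁺: C→DG adds D, G; MQ→E adds E → {C, D, E, G, M, Q}. Minimal: {M, Q}⁺ = {E, G, M, Q}; {C, Q}⁺ = {C, D, G, Q}; {C, M}⁺ = {C, D, G, M} — none reach the full schema.

{C, E, M}, {C, M, Q}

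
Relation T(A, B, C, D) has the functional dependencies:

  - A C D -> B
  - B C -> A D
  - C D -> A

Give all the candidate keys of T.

(B, C); (C, D)

Attribute C never appears on the right-hand side of any dependency, so C must belong to every candidate key.
{C}⁺ = {C}, which is not all of the schema, so we must add further attributes.
{B, C}⁺: BC→AD adds A, D → {A, B, C, D}. Minimal: {C}⁺ = {C}; {B}⁺ = {B} — none reach the full schema.
{C, D}⁺: CD→A adds A; ACD→B adds B → {A, B, C, D}. Minimal: {D}⁺ = {D}; {C}⁺ = {C} — none reach the full schema.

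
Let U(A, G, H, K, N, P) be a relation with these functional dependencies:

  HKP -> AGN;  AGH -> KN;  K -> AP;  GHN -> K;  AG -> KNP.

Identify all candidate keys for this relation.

{H, K}; {A, G, H}; {G, H, N}

Attribute H never appears on the right-hand side of any dependency, so H must belong to every candidate key.
{H}⁺ = {H}, which is not all of the schema, so we must add further attributes.
{H, K}⁺: K→AP adds A, P; HKP→AGN adds G, N → {A, G, H, K, N, P}.
{A, G, H}⁺: AGH→KN adds K, N; K→AP adds P → {A, G, H, K, N, P}.
{G, H, N}⁺: GHN→K adds K; K→AP adds A, P → {A, G, H, K, N, P}.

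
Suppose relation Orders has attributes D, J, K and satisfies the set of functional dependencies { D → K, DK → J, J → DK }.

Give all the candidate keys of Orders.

{D}⁺: D→K adds K; DK→J adds J → {D, J, K}.
{J}⁺: J→DK adds D, K → {D, J, K}.

D, J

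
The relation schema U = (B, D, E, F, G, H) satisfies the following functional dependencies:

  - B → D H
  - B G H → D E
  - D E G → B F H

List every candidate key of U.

(B, G), (D, E, G)

{B, G}⁺: B→DH adds D, H; BGH→DE adds E; DEG→BFH adds F → {B, D, E, F, G, H}.
{D, E, G}⁺: DEG→BFH adds B, F, H → {B, D, E, F, G, H}.
Any other superkey contains one of these as a subset, so there are no further candidate keys.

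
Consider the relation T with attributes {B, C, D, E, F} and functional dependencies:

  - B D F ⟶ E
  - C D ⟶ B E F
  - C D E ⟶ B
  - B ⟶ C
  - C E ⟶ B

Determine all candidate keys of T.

{B, D}, {C, D}

Attribute D never appears on the right-hand side of any dependency, so D must belong to every candidate key.
{D}⁺ = {D}, which is not all of the schema, so we must add further attributes.
{B, D}⁺: B→C adds C; CD→BEF adds E, F → {B, C, D, E, F}.
{C, D}⁺: CD→BEF adds B, E, F → {B, C, D, E, F}.
Any other superkey contains one of these as a subset, so there are no further candidate keys.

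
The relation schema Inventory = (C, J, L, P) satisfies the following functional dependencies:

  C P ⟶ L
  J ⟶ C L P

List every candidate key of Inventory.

Attribute J never appears on the right-hand side of any dependency, so J must belong to every candidate key.
{J}⁺ = {C, J, L, P}, which is all of the schema, so {J} is the only candidate key.

(J)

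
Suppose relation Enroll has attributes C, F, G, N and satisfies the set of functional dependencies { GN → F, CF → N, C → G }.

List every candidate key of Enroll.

(C, F); (C, N)

Attribute C never appears on the right-hand side of any dependency, so C must belong to every candidate key.
{C}⁺ = {C, G}, which is not all of the schema, so we must add further attributes.
{C, F}⁺: CF→N adds N; C→G adds G → {C, F, G, N}.
{C, N}⁺: C→G adds G; GN→F adds F → {C, F, G, N}.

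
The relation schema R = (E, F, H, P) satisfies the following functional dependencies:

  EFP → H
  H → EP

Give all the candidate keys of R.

Attribute F never appears on the right-hand side of any dependency, so F must belong to every candidate key.
{F}⁺ = {F}, which is not all of the schema, so we must add further attributes.
{F, H}⁺: H→EP adds E, P → {E, F, H, P}.
{E, F, P}⁺: EFP→H adds H → {E, F, H, P}.

FH; EFP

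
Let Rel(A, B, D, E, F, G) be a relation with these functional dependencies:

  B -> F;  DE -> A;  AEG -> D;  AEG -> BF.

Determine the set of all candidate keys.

Attributes E, G never appear on any right-hand side, so every candidate key must contain {E, G}.
{E, G}⁺ = {E, G}, which is not all of the schema, so we must add further attributes.
{A, E, G}⁺: AEG→D adds D; AEG→BF adds B, F → {A, B, D, E, F, G}.
{D, E, G}⁺: DE→A adds A; AEG→BF adds B, F → {A, B, D, E, F, G}.
Any other superkey contains one of these as a subset, so there are no further candidate keys.

AEG, DEG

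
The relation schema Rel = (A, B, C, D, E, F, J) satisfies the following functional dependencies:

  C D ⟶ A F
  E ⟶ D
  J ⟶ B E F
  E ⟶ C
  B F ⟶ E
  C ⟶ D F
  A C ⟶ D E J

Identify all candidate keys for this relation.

{C}⁺: C→DF adds D, F; CD→AF adds A; AC→DEJ adds E, J; J→BEF adds B → {A, B, C, D, E, F, J}.
{E}⁺: E→D adds D; E→C adds C; C→DF adds F; CD→AF adds A; AC→DEJ adds J; J→BEF adds B → {A, B, C, D, E, F, J}.
{J}⁺: J→BEF adds B, E, F; E→C adds C; C→DF adds D; CD→AF adds A → {A, B, C, D, E, F, J}.
{B, F}⁺: BF→E adds E; E→D adds D; E→C adds C; CD→AF adds A; AC→DEJ adds J → {A, B, C, D, E, F, J}. Minimal: {F}⁺ = {F}; {B}⁺ = {B} — none reach the full schema.
Any other superkey contains one of these as a subset, so there are no further candidate keys.

C; E; J; BF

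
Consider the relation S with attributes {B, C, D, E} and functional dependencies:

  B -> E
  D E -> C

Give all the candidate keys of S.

{B, D}⁺: B→E adds E; DE→C adds C → {B, C, D, E}. Minimal: {D}⁺ = {D}; {B}⁺ = {B, E} — none reach the full schema.

{B, D}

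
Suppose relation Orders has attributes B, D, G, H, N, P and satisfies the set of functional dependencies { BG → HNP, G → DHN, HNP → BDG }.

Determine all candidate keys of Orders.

{B, G}⁺: BG→HNP adds H, N, P; G→DHN adds D → {B, D, G, H, N, P}. Minimal: {G}⁺ = {D, G, H, N}; {B}⁺ = {B} — none reach the full schema.
{G, P}⁺: G→DHN adds D, H, N; HNP→BDG adds B → {B, D, G, H, N, P}. Minimal: {P}⁺ = {P}; {G}⁺ = {D, G, H, N} — none reach the full schema.
{H, N, P}⁺: HNP→BDG adds B, D, G → {B, D, G, H, N, P}. Minimal: {N, P}⁺ = {N, P}; {H, P}⁺ = {H, P}; {H, N}⁺ = {H, N} — none reach the full schema.
Any other superkey contains one of these as a subset, so there are no further candidate keys.

BG, GP, HNP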